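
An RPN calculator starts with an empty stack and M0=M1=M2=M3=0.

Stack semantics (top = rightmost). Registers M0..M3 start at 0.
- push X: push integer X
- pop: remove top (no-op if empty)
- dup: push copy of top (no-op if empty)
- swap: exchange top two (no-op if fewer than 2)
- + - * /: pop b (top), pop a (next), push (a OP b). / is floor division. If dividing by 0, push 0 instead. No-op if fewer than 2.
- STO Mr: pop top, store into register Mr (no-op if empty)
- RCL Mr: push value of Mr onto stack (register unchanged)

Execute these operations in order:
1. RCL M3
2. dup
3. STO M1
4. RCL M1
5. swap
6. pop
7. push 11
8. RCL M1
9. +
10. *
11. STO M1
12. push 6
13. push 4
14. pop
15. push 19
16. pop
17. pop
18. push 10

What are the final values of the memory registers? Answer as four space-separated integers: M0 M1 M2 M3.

After op 1 (RCL M3): stack=[0] mem=[0,0,0,0]
After op 2 (dup): stack=[0,0] mem=[0,0,0,0]
After op 3 (STO M1): stack=[0] mem=[0,0,0,0]
After op 4 (RCL M1): stack=[0,0] mem=[0,0,0,0]
After op 5 (swap): stack=[0,0] mem=[0,0,0,0]
After op 6 (pop): stack=[0] mem=[0,0,0,0]
After op 7 (push 11): stack=[0,11] mem=[0,0,0,0]
After op 8 (RCL M1): stack=[0,11,0] mem=[0,0,0,0]
After op 9 (+): stack=[0,11] mem=[0,0,0,0]
After op 10 (*): stack=[0] mem=[0,0,0,0]
After op 11 (STO M1): stack=[empty] mem=[0,0,0,0]
After op 12 (push 6): stack=[6] mem=[0,0,0,0]
After op 13 (push 4): stack=[6,4] mem=[0,0,0,0]
After op 14 (pop): stack=[6] mem=[0,0,0,0]
After op 15 (push 19): stack=[6,19] mem=[0,0,0,0]
After op 16 (pop): stack=[6] mem=[0,0,0,0]
After op 17 (pop): stack=[empty] mem=[0,0,0,0]
After op 18 (push 10): stack=[10] mem=[0,0,0,0]

Answer: 0 0 0 0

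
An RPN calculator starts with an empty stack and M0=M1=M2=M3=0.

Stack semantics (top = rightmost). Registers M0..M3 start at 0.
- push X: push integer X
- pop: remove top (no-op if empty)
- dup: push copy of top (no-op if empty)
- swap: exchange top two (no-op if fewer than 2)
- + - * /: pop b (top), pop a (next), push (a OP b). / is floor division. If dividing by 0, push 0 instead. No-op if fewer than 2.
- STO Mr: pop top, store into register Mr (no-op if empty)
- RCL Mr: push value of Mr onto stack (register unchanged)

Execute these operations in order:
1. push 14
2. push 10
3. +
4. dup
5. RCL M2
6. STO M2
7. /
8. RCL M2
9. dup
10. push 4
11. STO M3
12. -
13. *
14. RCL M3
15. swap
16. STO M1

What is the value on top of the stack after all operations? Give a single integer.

After op 1 (push 14): stack=[14] mem=[0,0,0,0]
After op 2 (push 10): stack=[14,10] mem=[0,0,0,0]
After op 3 (+): stack=[24] mem=[0,0,0,0]
After op 4 (dup): stack=[24,24] mem=[0,0,0,0]
After op 5 (RCL M2): stack=[24,24,0] mem=[0,0,0,0]
After op 6 (STO M2): stack=[24,24] mem=[0,0,0,0]
After op 7 (/): stack=[1] mem=[0,0,0,0]
After op 8 (RCL M2): stack=[1,0] mem=[0,0,0,0]
After op 9 (dup): stack=[1,0,0] mem=[0,0,0,0]
After op 10 (push 4): stack=[1,0,0,4] mem=[0,0,0,0]
After op 11 (STO M3): stack=[1,0,0] mem=[0,0,0,4]
After op 12 (-): stack=[1,0] mem=[0,0,0,4]
After op 13 (*): stack=[0] mem=[0,0,0,4]
After op 14 (RCL M3): stack=[0,4] mem=[0,0,0,4]
After op 15 (swap): stack=[4,0] mem=[0,0,0,4]
After op 16 (STO M1): stack=[4] mem=[0,0,0,4]

Answer: 4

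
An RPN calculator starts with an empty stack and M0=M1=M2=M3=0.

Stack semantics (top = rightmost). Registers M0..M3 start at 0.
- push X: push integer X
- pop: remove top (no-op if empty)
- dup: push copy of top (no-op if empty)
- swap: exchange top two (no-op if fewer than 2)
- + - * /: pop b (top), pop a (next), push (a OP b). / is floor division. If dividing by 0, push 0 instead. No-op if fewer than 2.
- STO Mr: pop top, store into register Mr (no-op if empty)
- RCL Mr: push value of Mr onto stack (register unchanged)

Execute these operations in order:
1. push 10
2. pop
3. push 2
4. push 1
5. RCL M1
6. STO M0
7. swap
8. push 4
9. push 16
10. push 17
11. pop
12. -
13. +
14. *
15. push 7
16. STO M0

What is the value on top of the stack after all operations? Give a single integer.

After op 1 (push 10): stack=[10] mem=[0,0,0,0]
After op 2 (pop): stack=[empty] mem=[0,0,0,0]
After op 3 (push 2): stack=[2] mem=[0,0,0,0]
After op 4 (push 1): stack=[2,1] mem=[0,0,0,0]
After op 5 (RCL M1): stack=[2,1,0] mem=[0,0,0,0]
After op 6 (STO M0): stack=[2,1] mem=[0,0,0,0]
After op 7 (swap): stack=[1,2] mem=[0,0,0,0]
After op 8 (push 4): stack=[1,2,4] mem=[0,0,0,0]
After op 9 (push 16): stack=[1,2,4,16] mem=[0,0,0,0]
After op 10 (push 17): stack=[1,2,4,16,17] mem=[0,0,0,0]
After op 11 (pop): stack=[1,2,4,16] mem=[0,0,0,0]
After op 12 (-): stack=[1,2,-12] mem=[0,0,0,0]
After op 13 (+): stack=[1,-10] mem=[0,0,0,0]
After op 14 (*): stack=[-10] mem=[0,0,0,0]
After op 15 (push 7): stack=[-10,7] mem=[0,0,0,0]
After op 16 (STO M0): stack=[-10] mem=[7,0,0,0]

Answer: -10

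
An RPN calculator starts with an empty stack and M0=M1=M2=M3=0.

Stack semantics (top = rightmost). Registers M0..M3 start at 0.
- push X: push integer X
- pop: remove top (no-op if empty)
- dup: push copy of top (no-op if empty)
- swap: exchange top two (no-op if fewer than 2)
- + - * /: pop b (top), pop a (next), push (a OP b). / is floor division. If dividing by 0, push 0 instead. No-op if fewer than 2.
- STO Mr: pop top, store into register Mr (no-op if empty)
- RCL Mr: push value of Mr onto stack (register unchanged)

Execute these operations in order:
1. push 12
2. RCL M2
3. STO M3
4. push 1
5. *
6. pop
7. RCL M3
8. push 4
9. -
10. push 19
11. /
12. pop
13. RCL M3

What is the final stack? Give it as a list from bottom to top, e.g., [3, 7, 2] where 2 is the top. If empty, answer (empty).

After op 1 (push 12): stack=[12] mem=[0,0,0,0]
After op 2 (RCL M2): stack=[12,0] mem=[0,0,0,0]
After op 3 (STO M3): stack=[12] mem=[0,0,0,0]
After op 4 (push 1): stack=[12,1] mem=[0,0,0,0]
After op 5 (*): stack=[12] mem=[0,0,0,0]
After op 6 (pop): stack=[empty] mem=[0,0,0,0]
After op 7 (RCL M3): stack=[0] mem=[0,0,0,0]
After op 8 (push 4): stack=[0,4] mem=[0,0,0,0]
After op 9 (-): stack=[-4] mem=[0,0,0,0]
After op 10 (push 19): stack=[-4,19] mem=[0,0,0,0]
After op 11 (/): stack=[-1] mem=[0,0,0,0]
After op 12 (pop): stack=[empty] mem=[0,0,0,0]
After op 13 (RCL M3): stack=[0] mem=[0,0,0,0]

Answer: [0]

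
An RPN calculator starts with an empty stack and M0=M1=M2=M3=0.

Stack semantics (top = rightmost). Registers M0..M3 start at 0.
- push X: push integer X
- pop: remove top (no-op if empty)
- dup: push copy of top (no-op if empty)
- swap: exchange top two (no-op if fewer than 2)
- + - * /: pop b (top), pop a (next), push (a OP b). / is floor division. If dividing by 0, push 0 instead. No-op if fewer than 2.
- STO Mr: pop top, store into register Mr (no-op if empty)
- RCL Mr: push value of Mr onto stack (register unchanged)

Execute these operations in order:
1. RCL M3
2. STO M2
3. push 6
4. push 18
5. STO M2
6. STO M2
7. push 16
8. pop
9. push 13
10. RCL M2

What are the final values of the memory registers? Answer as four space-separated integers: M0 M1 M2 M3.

After op 1 (RCL M3): stack=[0] mem=[0,0,0,0]
After op 2 (STO M2): stack=[empty] mem=[0,0,0,0]
After op 3 (push 6): stack=[6] mem=[0,0,0,0]
After op 4 (push 18): stack=[6,18] mem=[0,0,0,0]
After op 5 (STO M2): stack=[6] mem=[0,0,18,0]
After op 6 (STO M2): stack=[empty] mem=[0,0,6,0]
After op 7 (push 16): stack=[16] mem=[0,0,6,0]
After op 8 (pop): stack=[empty] mem=[0,0,6,0]
After op 9 (push 13): stack=[13] mem=[0,0,6,0]
After op 10 (RCL M2): stack=[13,6] mem=[0,0,6,0]

Answer: 0 0 6 0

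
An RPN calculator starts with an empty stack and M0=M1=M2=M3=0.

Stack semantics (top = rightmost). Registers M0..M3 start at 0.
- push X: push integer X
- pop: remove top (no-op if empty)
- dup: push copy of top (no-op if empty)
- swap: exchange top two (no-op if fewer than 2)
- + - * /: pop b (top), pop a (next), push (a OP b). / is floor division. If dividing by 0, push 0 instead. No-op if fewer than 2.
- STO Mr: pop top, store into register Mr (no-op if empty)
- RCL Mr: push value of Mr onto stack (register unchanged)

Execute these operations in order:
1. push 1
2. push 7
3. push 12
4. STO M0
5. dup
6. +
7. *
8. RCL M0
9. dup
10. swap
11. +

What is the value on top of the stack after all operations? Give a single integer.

Answer: 24

Derivation:
After op 1 (push 1): stack=[1] mem=[0,0,0,0]
After op 2 (push 7): stack=[1,7] mem=[0,0,0,0]
After op 3 (push 12): stack=[1,7,12] mem=[0,0,0,0]
After op 4 (STO M0): stack=[1,7] mem=[12,0,0,0]
After op 5 (dup): stack=[1,7,7] mem=[12,0,0,0]
After op 6 (+): stack=[1,14] mem=[12,0,0,0]
After op 7 (*): stack=[14] mem=[12,0,0,0]
After op 8 (RCL M0): stack=[14,12] mem=[12,0,0,0]
After op 9 (dup): stack=[14,12,12] mem=[12,0,0,0]
After op 10 (swap): stack=[14,12,12] mem=[12,0,0,0]
After op 11 (+): stack=[14,24] mem=[12,0,0,0]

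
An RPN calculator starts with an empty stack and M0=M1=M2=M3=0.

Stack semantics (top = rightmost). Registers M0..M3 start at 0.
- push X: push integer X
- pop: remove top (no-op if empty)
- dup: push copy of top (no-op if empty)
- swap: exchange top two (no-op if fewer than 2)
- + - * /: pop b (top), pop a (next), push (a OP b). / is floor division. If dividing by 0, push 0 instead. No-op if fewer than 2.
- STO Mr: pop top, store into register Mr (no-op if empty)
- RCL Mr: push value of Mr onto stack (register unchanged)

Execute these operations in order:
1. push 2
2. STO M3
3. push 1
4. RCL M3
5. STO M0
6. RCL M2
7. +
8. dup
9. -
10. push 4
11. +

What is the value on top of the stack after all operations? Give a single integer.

After op 1 (push 2): stack=[2] mem=[0,0,0,0]
After op 2 (STO M3): stack=[empty] mem=[0,0,0,2]
After op 3 (push 1): stack=[1] mem=[0,0,0,2]
After op 4 (RCL M3): stack=[1,2] mem=[0,0,0,2]
After op 5 (STO M0): stack=[1] mem=[2,0,0,2]
After op 6 (RCL M2): stack=[1,0] mem=[2,0,0,2]
After op 7 (+): stack=[1] mem=[2,0,0,2]
After op 8 (dup): stack=[1,1] mem=[2,0,0,2]
After op 9 (-): stack=[0] mem=[2,0,0,2]
After op 10 (push 4): stack=[0,4] mem=[2,0,0,2]
After op 11 (+): stack=[4] mem=[2,0,0,2]

Answer: 4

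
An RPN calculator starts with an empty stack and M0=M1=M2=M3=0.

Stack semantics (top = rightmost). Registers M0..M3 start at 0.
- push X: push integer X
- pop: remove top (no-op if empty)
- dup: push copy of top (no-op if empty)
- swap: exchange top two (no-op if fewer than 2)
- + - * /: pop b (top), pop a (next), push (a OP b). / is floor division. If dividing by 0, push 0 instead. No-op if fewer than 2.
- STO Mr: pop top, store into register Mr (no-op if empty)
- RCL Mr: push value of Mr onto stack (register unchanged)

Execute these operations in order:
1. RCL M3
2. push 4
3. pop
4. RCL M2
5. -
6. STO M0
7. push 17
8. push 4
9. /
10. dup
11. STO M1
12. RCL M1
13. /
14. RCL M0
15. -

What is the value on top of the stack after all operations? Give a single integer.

After op 1 (RCL M3): stack=[0] mem=[0,0,0,0]
After op 2 (push 4): stack=[0,4] mem=[0,0,0,0]
After op 3 (pop): stack=[0] mem=[0,0,0,0]
After op 4 (RCL M2): stack=[0,0] mem=[0,0,0,0]
After op 5 (-): stack=[0] mem=[0,0,0,0]
After op 6 (STO M0): stack=[empty] mem=[0,0,0,0]
After op 7 (push 17): stack=[17] mem=[0,0,0,0]
After op 8 (push 4): stack=[17,4] mem=[0,0,0,0]
After op 9 (/): stack=[4] mem=[0,0,0,0]
After op 10 (dup): stack=[4,4] mem=[0,0,0,0]
After op 11 (STO M1): stack=[4] mem=[0,4,0,0]
After op 12 (RCL M1): stack=[4,4] mem=[0,4,0,0]
After op 13 (/): stack=[1] mem=[0,4,0,0]
After op 14 (RCL M0): stack=[1,0] mem=[0,4,0,0]
After op 15 (-): stack=[1] mem=[0,4,0,0]

Answer: 1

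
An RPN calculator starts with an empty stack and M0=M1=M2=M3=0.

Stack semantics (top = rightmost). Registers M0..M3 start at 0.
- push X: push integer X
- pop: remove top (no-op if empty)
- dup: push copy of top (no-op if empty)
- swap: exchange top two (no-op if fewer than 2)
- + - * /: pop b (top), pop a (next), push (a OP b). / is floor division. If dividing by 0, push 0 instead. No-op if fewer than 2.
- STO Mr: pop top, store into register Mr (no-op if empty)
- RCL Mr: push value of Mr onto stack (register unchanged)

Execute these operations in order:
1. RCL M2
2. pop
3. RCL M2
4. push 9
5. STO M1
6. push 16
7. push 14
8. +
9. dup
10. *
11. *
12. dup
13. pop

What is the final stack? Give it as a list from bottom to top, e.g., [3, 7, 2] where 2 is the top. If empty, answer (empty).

Answer: [0]

Derivation:
After op 1 (RCL M2): stack=[0] mem=[0,0,0,0]
After op 2 (pop): stack=[empty] mem=[0,0,0,0]
After op 3 (RCL M2): stack=[0] mem=[0,0,0,0]
After op 4 (push 9): stack=[0,9] mem=[0,0,0,0]
After op 5 (STO M1): stack=[0] mem=[0,9,0,0]
After op 6 (push 16): stack=[0,16] mem=[0,9,0,0]
After op 7 (push 14): stack=[0,16,14] mem=[0,9,0,0]
After op 8 (+): stack=[0,30] mem=[0,9,0,0]
After op 9 (dup): stack=[0,30,30] mem=[0,9,0,0]
After op 10 (*): stack=[0,900] mem=[0,9,0,0]
After op 11 (*): stack=[0] mem=[0,9,0,0]
After op 12 (dup): stack=[0,0] mem=[0,9,0,0]
After op 13 (pop): stack=[0] mem=[0,9,0,0]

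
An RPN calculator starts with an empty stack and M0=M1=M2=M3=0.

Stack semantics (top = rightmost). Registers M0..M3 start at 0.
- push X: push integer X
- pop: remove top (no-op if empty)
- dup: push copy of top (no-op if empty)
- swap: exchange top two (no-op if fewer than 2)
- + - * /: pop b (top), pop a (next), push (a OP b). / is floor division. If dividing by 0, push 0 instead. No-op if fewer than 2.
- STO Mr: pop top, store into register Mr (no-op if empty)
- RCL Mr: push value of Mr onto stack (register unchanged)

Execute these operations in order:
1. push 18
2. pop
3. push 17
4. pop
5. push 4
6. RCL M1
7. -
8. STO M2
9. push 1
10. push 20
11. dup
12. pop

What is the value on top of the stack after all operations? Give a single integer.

Answer: 20

Derivation:
After op 1 (push 18): stack=[18] mem=[0,0,0,0]
After op 2 (pop): stack=[empty] mem=[0,0,0,0]
After op 3 (push 17): stack=[17] mem=[0,0,0,0]
After op 4 (pop): stack=[empty] mem=[0,0,0,0]
After op 5 (push 4): stack=[4] mem=[0,0,0,0]
After op 6 (RCL M1): stack=[4,0] mem=[0,0,0,0]
After op 7 (-): stack=[4] mem=[0,0,0,0]
After op 8 (STO M2): stack=[empty] mem=[0,0,4,0]
After op 9 (push 1): stack=[1] mem=[0,0,4,0]
After op 10 (push 20): stack=[1,20] mem=[0,0,4,0]
After op 11 (dup): stack=[1,20,20] mem=[0,0,4,0]
After op 12 (pop): stack=[1,20] mem=[0,0,4,0]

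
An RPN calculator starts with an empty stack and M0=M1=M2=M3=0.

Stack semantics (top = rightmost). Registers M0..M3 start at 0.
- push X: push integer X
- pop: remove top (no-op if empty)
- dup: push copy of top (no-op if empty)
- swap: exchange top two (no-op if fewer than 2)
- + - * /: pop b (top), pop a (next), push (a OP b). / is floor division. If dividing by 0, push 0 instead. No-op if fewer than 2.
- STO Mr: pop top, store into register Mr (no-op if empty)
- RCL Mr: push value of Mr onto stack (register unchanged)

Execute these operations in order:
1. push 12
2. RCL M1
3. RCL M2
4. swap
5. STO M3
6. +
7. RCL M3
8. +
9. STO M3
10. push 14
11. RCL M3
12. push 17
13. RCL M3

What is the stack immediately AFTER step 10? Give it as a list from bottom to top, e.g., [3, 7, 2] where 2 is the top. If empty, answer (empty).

After op 1 (push 12): stack=[12] mem=[0,0,0,0]
After op 2 (RCL M1): stack=[12,0] mem=[0,0,0,0]
After op 3 (RCL M2): stack=[12,0,0] mem=[0,0,0,0]
After op 4 (swap): stack=[12,0,0] mem=[0,0,0,0]
After op 5 (STO M3): stack=[12,0] mem=[0,0,0,0]
After op 6 (+): stack=[12] mem=[0,0,0,0]
After op 7 (RCL M3): stack=[12,0] mem=[0,0,0,0]
After op 8 (+): stack=[12] mem=[0,0,0,0]
After op 9 (STO M3): stack=[empty] mem=[0,0,0,12]
After op 10 (push 14): stack=[14] mem=[0,0,0,12]

[14]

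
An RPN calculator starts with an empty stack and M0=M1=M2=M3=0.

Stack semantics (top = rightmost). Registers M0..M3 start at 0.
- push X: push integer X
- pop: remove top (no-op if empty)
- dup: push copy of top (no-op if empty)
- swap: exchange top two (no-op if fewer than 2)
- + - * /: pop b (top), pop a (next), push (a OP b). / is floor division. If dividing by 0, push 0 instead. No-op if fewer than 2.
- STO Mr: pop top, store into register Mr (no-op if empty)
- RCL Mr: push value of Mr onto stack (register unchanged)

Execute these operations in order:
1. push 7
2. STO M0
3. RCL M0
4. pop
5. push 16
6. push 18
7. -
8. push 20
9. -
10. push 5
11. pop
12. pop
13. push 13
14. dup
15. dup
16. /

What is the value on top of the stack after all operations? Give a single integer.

Answer: 1

Derivation:
After op 1 (push 7): stack=[7] mem=[0,0,0,0]
After op 2 (STO M0): stack=[empty] mem=[7,0,0,0]
After op 3 (RCL M0): stack=[7] mem=[7,0,0,0]
After op 4 (pop): stack=[empty] mem=[7,0,0,0]
After op 5 (push 16): stack=[16] mem=[7,0,0,0]
After op 6 (push 18): stack=[16,18] mem=[7,0,0,0]
After op 7 (-): stack=[-2] mem=[7,0,0,0]
After op 8 (push 20): stack=[-2,20] mem=[7,0,0,0]
After op 9 (-): stack=[-22] mem=[7,0,0,0]
After op 10 (push 5): stack=[-22,5] mem=[7,0,0,0]
After op 11 (pop): stack=[-22] mem=[7,0,0,0]
After op 12 (pop): stack=[empty] mem=[7,0,0,0]
After op 13 (push 13): stack=[13] mem=[7,0,0,0]
After op 14 (dup): stack=[13,13] mem=[7,0,0,0]
After op 15 (dup): stack=[13,13,13] mem=[7,0,0,0]
After op 16 (/): stack=[13,1] mem=[7,0,0,0]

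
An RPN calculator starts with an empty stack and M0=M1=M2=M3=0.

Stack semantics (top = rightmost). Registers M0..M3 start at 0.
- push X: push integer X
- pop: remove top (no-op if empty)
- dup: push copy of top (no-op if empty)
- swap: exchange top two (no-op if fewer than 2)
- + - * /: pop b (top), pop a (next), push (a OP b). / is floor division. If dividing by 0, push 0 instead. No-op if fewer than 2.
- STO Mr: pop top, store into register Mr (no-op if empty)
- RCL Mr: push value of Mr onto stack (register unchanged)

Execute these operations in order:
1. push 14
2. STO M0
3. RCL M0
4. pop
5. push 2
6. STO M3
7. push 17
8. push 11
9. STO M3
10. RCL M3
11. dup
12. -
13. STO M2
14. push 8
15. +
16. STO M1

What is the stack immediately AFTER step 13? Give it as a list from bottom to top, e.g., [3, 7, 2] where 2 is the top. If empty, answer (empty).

After op 1 (push 14): stack=[14] mem=[0,0,0,0]
After op 2 (STO M0): stack=[empty] mem=[14,0,0,0]
After op 3 (RCL M0): stack=[14] mem=[14,0,0,0]
After op 4 (pop): stack=[empty] mem=[14,0,0,0]
After op 5 (push 2): stack=[2] mem=[14,0,0,0]
After op 6 (STO M3): stack=[empty] mem=[14,0,0,2]
After op 7 (push 17): stack=[17] mem=[14,0,0,2]
After op 8 (push 11): stack=[17,11] mem=[14,0,0,2]
After op 9 (STO M3): stack=[17] mem=[14,0,0,11]
After op 10 (RCL M3): stack=[17,11] mem=[14,0,0,11]
After op 11 (dup): stack=[17,11,11] mem=[14,0,0,11]
After op 12 (-): stack=[17,0] mem=[14,0,0,11]
After op 13 (STO M2): stack=[17] mem=[14,0,0,11]

[17]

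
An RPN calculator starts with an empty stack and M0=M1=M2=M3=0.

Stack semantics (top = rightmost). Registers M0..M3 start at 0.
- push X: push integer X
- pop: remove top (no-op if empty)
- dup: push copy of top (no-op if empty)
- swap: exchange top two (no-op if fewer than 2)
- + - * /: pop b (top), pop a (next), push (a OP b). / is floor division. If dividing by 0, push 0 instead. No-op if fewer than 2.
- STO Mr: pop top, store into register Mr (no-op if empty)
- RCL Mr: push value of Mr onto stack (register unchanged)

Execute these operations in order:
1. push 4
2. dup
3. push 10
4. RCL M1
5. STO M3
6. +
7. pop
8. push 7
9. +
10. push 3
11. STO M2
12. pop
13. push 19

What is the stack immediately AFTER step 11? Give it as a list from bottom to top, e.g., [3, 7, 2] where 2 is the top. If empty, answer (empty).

After op 1 (push 4): stack=[4] mem=[0,0,0,0]
After op 2 (dup): stack=[4,4] mem=[0,0,0,0]
After op 3 (push 10): stack=[4,4,10] mem=[0,0,0,0]
After op 4 (RCL M1): stack=[4,4,10,0] mem=[0,0,0,0]
After op 5 (STO M3): stack=[4,4,10] mem=[0,0,0,0]
After op 6 (+): stack=[4,14] mem=[0,0,0,0]
After op 7 (pop): stack=[4] mem=[0,0,0,0]
After op 8 (push 7): stack=[4,7] mem=[0,0,0,0]
After op 9 (+): stack=[11] mem=[0,0,0,0]
After op 10 (push 3): stack=[11,3] mem=[0,0,0,0]
After op 11 (STO M2): stack=[11] mem=[0,0,3,0]

[11]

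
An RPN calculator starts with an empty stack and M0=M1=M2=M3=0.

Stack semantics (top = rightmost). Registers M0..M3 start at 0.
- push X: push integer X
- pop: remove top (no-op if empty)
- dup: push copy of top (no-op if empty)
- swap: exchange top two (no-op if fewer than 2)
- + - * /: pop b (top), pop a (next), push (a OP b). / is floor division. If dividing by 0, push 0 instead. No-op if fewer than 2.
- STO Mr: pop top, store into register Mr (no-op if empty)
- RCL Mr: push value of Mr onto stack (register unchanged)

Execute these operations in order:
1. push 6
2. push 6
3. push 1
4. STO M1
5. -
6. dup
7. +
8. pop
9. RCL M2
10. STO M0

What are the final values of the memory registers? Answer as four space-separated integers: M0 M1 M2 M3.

Answer: 0 1 0 0

Derivation:
After op 1 (push 6): stack=[6] mem=[0,0,0,0]
After op 2 (push 6): stack=[6,6] mem=[0,0,0,0]
After op 3 (push 1): stack=[6,6,1] mem=[0,0,0,0]
After op 4 (STO M1): stack=[6,6] mem=[0,1,0,0]
After op 5 (-): stack=[0] mem=[0,1,0,0]
After op 6 (dup): stack=[0,0] mem=[0,1,0,0]
After op 7 (+): stack=[0] mem=[0,1,0,0]
After op 8 (pop): stack=[empty] mem=[0,1,0,0]
After op 9 (RCL M2): stack=[0] mem=[0,1,0,0]
After op 10 (STO M0): stack=[empty] mem=[0,1,0,0]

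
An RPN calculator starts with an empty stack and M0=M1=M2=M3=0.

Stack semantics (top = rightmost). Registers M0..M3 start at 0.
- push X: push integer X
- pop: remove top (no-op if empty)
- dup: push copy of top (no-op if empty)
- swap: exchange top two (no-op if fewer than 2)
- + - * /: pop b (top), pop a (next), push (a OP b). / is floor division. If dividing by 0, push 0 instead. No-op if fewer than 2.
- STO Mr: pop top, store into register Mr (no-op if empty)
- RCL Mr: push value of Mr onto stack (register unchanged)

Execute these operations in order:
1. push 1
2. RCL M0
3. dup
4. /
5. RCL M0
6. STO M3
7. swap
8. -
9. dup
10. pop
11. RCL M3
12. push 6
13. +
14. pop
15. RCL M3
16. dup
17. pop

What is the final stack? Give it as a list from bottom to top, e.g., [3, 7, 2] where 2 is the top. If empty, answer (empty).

After op 1 (push 1): stack=[1] mem=[0,0,0,0]
After op 2 (RCL M0): stack=[1,0] mem=[0,0,0,0]
After op 3 (dup): stack=[1,0,0] mem=[0,0,0,0]
After op 4 (/): stack=[1,0] mem=[0,0,0,0]
After op 5 (RCL M0): stack=[1,0,0] mem=[0,0,0,0]
After op 6 (STO M3): stack=[1,0] mem=[0,0,0,0]
After op 7 (swap): stack=[0,1] mem=[0,0,0,0]
After op 8 (-): stack=[-1] mem=[0,0,0,0]
After op 9 (dup): stack=[-1,-1] mem=[0,0,0,0]
After op 10 (pop): stack=[-1] mem=[0,0,0,0]
After op 11 (RCL M3): stack=[-1,0] mem=[0,0,0,0]
After op 12 (push 6): stack=[-1,0,6] mem=[0,0,0,0]
After op 13 (+): stack=[-1,6] mem=[0,0,0,0]
After op 14 (pop): stack=[-1] mem=[0,0,0,0]
After op 15 (RCL M3): stack=[-1,0] mem=[0,0,0,0]
After op 16 (dup): stack=[-1,0,0] mem=[0,0,0,0]
After op 17 (pop): stack=[-1,0] mem=[0,0,0,0]

Answer: [-1, 0]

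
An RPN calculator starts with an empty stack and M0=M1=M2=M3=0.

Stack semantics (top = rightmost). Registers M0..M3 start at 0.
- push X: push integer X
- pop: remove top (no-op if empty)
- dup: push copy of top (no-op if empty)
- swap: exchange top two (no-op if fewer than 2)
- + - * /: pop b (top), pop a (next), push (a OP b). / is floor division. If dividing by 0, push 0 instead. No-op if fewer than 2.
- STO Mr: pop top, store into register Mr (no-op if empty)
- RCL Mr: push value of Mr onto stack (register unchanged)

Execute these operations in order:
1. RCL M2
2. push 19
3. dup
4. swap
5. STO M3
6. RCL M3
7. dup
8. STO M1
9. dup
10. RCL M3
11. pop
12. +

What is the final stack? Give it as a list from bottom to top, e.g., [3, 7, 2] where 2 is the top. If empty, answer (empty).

After op 1 (RCL M2): stack=[0] mem=[0,0,0,0]
After op 2 (push 19): stack=[0,19] mem=[0,0,0,0]
After op 3 (dup): stack=[0,19,19] mem=[0,0,0,0]
After op 4 (swap): stack=[0,19,19] mem=[0,0,0,0]
After op 5 (STO M3): stack=[0,19] mem=[0,0,0,19]
After op 6 (RCL M3): stack=[0,19,19] mem=[0,0,0,19]
After op 7 (dup): stack=[0,19,19,19] mem=[0,0,0,19]
After op 8 (STO M1): stack=[0,19,19] mem=[0,19,0,19]
After op 9 (dup): stack=[0,19,19,19] mem=[0,19,0,19]
After op 10 (RCL M3): stack=[0,19,19,19,19] mem=[0,19,0,19]
After op 11 (pop): stack=[0,19,19,19] mem=[0,19,0,19]
After op 12 (+): stack=[0,19,38] mem=[0,19,0,19]

Answer: [0, 19, 38]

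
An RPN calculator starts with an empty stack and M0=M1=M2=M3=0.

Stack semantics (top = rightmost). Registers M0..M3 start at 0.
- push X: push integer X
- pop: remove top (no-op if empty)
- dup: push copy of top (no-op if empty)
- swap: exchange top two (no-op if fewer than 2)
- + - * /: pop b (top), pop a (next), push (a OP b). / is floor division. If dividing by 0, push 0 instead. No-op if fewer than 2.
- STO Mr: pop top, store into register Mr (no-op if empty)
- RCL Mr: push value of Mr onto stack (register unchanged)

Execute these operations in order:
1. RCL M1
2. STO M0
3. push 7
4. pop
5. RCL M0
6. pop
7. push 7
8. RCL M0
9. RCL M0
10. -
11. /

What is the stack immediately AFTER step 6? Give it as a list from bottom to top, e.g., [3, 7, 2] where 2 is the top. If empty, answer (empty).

After op 1 (RCL M1): stack=[0] mem=[0,0,0,0]
After op 2 (STO M0): stack=[empty] mem=[0,0,0,0]
After op 3 (push 7): stack=[7] mem=[0,0,0,0]
After op 4 (pop): stack=[empty] mem=[0,0,0,0]
After op 5 (RCL M0): stack=[0] mem=[0,0,0,0]
After op 6 (pop): stack=[empty] mem=[0,0,0,0]

(empty)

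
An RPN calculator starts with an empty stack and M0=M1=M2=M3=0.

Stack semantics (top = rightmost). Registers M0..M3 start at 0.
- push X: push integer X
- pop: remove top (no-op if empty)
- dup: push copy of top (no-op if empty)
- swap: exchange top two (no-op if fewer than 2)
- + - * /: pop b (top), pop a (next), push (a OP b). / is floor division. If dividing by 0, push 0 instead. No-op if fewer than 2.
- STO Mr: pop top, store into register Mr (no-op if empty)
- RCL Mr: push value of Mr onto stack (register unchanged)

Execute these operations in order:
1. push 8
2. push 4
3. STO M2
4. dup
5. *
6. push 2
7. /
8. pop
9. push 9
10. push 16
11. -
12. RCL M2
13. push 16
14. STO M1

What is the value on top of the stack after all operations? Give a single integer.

After op 1 (push 8): stack=[8] mem=[0,0,0,0]
After op 2 (push 4): stack=[8,4] mem=[0,0,0,0]
After op 3 (STO M2): stack=[8] mem=[0,0,4,0]
After op 4 (dup): stack=[8,8] mem=[0,0,4,0]
After op 5 (*): stack=[64] mem=[0,0,4,0]
After op 6 (push 2): stack=[64,2] mem=[0,0,4,0]
After op 7 (/): stack=[32] mem=[0,0,4,0]
After op 8 (pop): stack=[empty] mem=[0,0,4,0]
After op 9 (push 9): stack=[9] mem=[0,0,4,0]
After op 10 (push 16): stack=[9,16] mem=[0,0,4,0]
After op 11 (-): stack=[-7] mem=[0,0,4,0]
After op 12 (RCL M2): stack=[-7,4] mem=[0,0,4,0]
After op 13 (push 16): stack=[-7,4,16] mem=[0,0,4,0]
After op 14 (STO M1): stack=[-7,4] mem=[0,16,4,0]

Answer: 4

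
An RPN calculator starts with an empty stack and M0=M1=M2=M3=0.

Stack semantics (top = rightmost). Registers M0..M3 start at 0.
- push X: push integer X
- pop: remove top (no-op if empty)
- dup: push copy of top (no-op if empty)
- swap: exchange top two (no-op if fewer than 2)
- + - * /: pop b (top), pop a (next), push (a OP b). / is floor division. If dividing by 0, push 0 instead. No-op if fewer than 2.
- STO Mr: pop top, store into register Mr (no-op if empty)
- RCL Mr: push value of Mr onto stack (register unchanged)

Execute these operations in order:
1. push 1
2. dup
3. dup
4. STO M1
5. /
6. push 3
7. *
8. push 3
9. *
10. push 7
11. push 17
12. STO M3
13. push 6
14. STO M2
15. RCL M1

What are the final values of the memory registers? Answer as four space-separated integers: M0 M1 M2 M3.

Answer: 0 1 6 17

Derivation:
After op 1 (push 1): stack=[1] mem=[0,0,0,0]
After op 2 (dup): stack=[1,1] mem=[0,0,0,0]
After op 3 (dup): stack=[1,1,1] mem=[0,0,0,0]
After op 4 (STO M1): stack=[1,1] mem=[0,1,0,0]
After op 5 (/): stack=[1] mem=[0,1,0,0]
After op 6 (push 3): stack=[1,3] mem=[0,1,0,0]
After op 7 (*): stack=[3] mem=[0,1,0,0]
After op 8 (push 3): stack=[3,3] mem=[0,1,0,0]
After op 9 (*): stack=[9] mem=[0,1,0,0]
After op 10 (push 7): stack=[9,7] mem=[0,1,0,0]
After op 11 (push 17): stack=[9,7,17] mem=[0,1,0,0]
After op 12 (STO M3): stack=[9,7] mem=[0,1,0,17]
After op 13 (push 6): stack=[9,7,6] mem=[0,1,0,17]
After op 14 (STO M2): stack=[9,7] mem=[0,1,6,17]
After op 15 (RCL M1): stack=[9,7,1] mem=[0,1,6,17]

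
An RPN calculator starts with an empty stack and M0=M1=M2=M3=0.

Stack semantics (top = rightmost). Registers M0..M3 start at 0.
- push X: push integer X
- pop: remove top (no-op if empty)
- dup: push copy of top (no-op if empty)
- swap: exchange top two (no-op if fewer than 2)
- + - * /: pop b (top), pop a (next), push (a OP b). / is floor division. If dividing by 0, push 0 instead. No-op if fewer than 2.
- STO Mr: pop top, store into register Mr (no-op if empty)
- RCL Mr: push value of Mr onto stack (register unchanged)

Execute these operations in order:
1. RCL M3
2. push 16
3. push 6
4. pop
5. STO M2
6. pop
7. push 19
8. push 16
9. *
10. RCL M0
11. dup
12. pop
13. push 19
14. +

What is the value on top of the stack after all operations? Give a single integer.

After op 1 (RCL M3): stack=[0] mem=[0,0,0,0]
After op 2 (push 16): stack=[0,16] mem=[0,0,0,0]
After op 3 (push 6): stack=[0,16,6] mem=[0,0,0,0]
After op 4 (pop): stack=[0,16] mem=[0,0,0,0]
After op 5 (STO M2): stack=[0] mem=[0,0,16,0]
After op 6 (pop): stack=[empty] mem=[0,0,16,0]
After op 7 (push 19): stack=[19] mem=[0,0,16,0]
After op 8 (push 16): stack=[19,16] mem=[0,0,16,0]
After op 9 (*): stack=[304] mem=[0,0,16,0]
After op 10 (RCL M0): stack=[304,0] mem=[0,0,16,0]
After op 11 (dup): stack=[304,0,0] mem=[0,0,16,0]
After op 12 (pop): stack=[304,0] mem=[0,0,16,0]
After op 13 (push 19): stack=[304,0,19] mem=[0,0,16,0]
After op 14 (+): stack=[304,19] mem=[0,0,16,0]

Answer: 19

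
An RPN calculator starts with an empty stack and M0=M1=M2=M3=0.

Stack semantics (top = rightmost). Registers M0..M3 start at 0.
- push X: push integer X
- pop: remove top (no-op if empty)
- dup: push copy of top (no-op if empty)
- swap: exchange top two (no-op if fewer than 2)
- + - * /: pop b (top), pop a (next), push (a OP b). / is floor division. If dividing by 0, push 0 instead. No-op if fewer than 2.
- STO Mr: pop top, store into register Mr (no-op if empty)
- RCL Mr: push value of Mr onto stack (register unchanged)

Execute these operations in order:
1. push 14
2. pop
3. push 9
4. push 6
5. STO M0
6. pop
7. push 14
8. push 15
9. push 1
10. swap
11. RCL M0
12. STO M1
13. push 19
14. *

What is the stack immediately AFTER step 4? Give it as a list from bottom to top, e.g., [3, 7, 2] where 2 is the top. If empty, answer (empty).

After op 1 (push 14): stack=[14] mem=[0,0,0,0]
After op 2 (pop): stack=[empty] mem=[0,0,0,0]
After op 3 (push 9): stack=[9] mem=[0,0,0,0]
After op 4 (push 6): stack=[9,6] mem=[0,0,0,0]

[9, 6]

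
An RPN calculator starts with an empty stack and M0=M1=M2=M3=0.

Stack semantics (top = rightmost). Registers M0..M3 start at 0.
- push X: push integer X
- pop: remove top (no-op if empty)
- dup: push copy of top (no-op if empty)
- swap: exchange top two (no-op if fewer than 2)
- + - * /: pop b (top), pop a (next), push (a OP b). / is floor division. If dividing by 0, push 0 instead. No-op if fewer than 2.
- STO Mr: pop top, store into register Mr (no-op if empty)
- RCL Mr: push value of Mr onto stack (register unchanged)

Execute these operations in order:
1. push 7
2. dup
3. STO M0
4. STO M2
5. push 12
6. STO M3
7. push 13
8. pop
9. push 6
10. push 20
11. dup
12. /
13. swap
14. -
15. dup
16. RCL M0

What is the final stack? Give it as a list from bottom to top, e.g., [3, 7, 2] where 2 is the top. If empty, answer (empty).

After op 1 (push 7): stack=[7] mem=[0,0,0,0]
After op 2 (dup): stack=[7,7] mem=[0,0,0,0]
After op 3 (STO M0): stack=[7] mem=[7,0,0,0]
After op 4 (STO M2): stack=[empty] mem=[7,0,7,0]
After op 5 (push 12): stack=[12] mem=[7,0,7,0]
After op 6 (STO M3): stack=[empty] mem=[7,0,7,12]
After op 7 (push 13): stack=[13] mem=[7,0,7,12]
After op 8 (pop): stack=[empty] mem=[7,0,7,12]
After op 9 (push 6): stack=[6] mem=[7,0,7,12]
After op 10 (push 20): stack=[6,20] mem=[7,0,7,12]
After op 11 (dup): stack=[6,20,20] mem=[7,0,7,12]
After op 12 (/): stack=[6,1] mem=[7,0,7,12]
After op 13 (swap): stack=[1,6] mem=[7,0,7,12]
After op 14 (-): stack=[-5] mem=[7,0,7,12]
After op 15 (dup): stack=[-5,-5] mem=[7,0,7,12]
After op 16 (RCL M0): stack=[-5,-5,7] mem=[7,0,7,12]

Answer: [-5, -5, 7]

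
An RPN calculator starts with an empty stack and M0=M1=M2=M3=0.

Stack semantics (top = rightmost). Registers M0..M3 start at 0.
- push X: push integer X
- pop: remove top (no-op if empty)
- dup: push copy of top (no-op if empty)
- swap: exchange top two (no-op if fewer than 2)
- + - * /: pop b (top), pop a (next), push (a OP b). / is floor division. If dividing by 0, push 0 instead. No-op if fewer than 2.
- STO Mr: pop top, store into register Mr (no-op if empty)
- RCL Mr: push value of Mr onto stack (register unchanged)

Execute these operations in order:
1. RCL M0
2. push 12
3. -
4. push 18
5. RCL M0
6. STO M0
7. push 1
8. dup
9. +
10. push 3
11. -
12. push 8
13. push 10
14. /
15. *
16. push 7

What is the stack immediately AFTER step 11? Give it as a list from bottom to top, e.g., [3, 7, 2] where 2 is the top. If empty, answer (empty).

After op 1 (RCL M0): stack=[0] mem=[0,0,0,0]
After op 2 (push 12): stack=[0,12] mem=[0,0,0,0]
After op 3 (-): stack=[-12] mem=[0,0,0,0]
After op 4 (push 18): stack=[-12,18] mem=[0,0,0,0]
After op 5 (RCL M0): stack=[-12,18,0] mem=[0,0,0,0]
After op 6 (STO M0): stack=[-12,18] mem=[0,0,0,0]
After op 7 (push 1): stack=[-12,18,1] mem=[0,0,0,0]
After op 8 (dup): stack=[-12,18,1,1] mem=[0,0,0,0]
After op 9 (+): stack=[-12,18,2] mem=[0,0,0,0]
After op 10 (push 3): stack=[-12,18,2,3] mem=[0,0,0,0]
After op 11 (-): stack=[-12,18,-1] mem=[0,0,0,0]

[-12, 18, -1]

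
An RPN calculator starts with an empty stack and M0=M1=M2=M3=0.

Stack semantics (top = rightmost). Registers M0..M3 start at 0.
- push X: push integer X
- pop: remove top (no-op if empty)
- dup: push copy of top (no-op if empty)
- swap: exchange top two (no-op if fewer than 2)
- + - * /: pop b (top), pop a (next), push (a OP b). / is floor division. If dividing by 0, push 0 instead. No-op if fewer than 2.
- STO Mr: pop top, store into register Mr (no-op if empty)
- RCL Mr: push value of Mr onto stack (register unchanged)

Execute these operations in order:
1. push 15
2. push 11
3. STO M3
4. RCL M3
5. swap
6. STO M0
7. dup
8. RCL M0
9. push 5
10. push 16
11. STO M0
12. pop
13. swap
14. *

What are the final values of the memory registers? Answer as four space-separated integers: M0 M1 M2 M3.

Answer: 16 0 0 11

Derivation:
After op 1 (push 15): stack=[15] mem=[0,0,0,0]
After op 2 (push 11): stack=[15,11] mem=[0,0,0,0]
After op 3 (STO M3): stack=[15] mem=[0,0,0,11]
After op 4 (RCL M3): stack=[15,11] mem=[0,0,0,11]
After op 5 (swap): stack=[11,15] mem=[0,0,0,11]
After op 6 (STO M0): stack=[11] mem=[15,0,0,11]
After op 7 (dup): stack=[11,11] mem=[15,0,0,11]
After op 8 (RCL M0): stack=[11,11,15] mem=[15,0,0,11]
After op 9 (push 5): stack=[11,11,15,5] mem=[15,0,0,11]
After op 10 (push 16): stack=[11,11,15,5,16] mem=[15,0,0,11]
After op 11 (STO M0): stack=[11,11,15,5] mem=[16,0,0,11]
After op 12 (pop): stack=[11,11,15] mem=[16,0,0,11]
After op 13 (swap): stack=[11,15,11] mem=[16,0,0,11]
After op 14 (*): stack=[11,165] mem=[16,0,0,11]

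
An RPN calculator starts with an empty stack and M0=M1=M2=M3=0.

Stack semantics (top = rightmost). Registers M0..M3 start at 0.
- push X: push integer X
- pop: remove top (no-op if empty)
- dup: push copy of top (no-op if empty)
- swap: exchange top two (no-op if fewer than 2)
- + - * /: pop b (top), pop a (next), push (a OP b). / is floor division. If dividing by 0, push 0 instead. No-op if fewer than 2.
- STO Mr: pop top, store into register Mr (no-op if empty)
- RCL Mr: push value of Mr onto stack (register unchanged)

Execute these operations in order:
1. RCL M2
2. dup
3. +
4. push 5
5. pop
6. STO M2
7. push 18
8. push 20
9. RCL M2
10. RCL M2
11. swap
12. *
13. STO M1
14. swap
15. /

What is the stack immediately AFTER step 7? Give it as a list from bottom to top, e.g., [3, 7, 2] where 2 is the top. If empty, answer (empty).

After op 1 (RCL M2): stack=[0] mem=[0,0,0,0]
After op 2 (dup): stack=[0,0] mem=[0,0,0,0]
After op 3 (+): stack=[0] mem=[0,0,0,0]
After op 4 (push 5): stack=[0,5] mem=[0,0,0,0]
After op 5 (pop): stack=[0] mem=[0,0,0,0]
After op 6 (STO M2): stack=[empty] mem=[0,0,0,0]
After op 7 (push 18): stack=[18] mem=[0,0,0,0]

[18]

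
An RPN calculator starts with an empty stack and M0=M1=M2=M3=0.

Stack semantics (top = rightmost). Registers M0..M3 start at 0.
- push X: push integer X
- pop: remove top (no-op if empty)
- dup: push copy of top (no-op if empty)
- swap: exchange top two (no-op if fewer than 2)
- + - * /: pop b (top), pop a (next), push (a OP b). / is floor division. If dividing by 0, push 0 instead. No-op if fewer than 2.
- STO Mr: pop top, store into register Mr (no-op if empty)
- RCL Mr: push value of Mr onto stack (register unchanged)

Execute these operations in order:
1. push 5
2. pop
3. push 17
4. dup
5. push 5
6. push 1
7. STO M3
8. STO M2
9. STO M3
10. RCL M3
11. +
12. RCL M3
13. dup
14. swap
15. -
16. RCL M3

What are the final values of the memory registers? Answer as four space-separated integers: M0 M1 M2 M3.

Answer: 0 0 5 17

Derivation:
After op 1 (push 5): stack=[5] mem=[0,0,0,0]
After op 2 (pop): stack=[empty] mem=[0,0,0,0]
After op 3 (push 17): stack=[17] mem=[0,0,0,0]
After op 4 (dup): stack=[17,17] mem=[0,0,0,0]
After op 5 (push 5): stack=[17,17,5] mem=[0,0,0,0]
After op 6 (push 1): stack=[17,17,5,1] mem=[0,0,0,0]
After op 7 (STO M3): stack=[17,17,5] mem=[0,0,0,1]
After op 8 (STO M2): stack=[17,17] mem=[0,0,5,1]
After op 9 (STO M3): stack=[17] mem=[0,0,5,17]
After op 10 (RCL M3): stack=[17,17] mem=[0,0,5,17]
After op 11 (+): stack=[34] mem=[0,0,5,17]
After op 12 (RCL M3): stack=[34,17] mem=[0,0,5,17]
After op 13 (dup): stack=[34,17,17] mem=[0,0,5,17]
After op 14 (swap): stack=[34,17,17] mem=[0,0,5,17]
After op 15 (-): stack=[34,0] mem=[0,0,5,17]
After op 16 (RCL M3): stack=[34,0,17] mem=[0,0,5,17]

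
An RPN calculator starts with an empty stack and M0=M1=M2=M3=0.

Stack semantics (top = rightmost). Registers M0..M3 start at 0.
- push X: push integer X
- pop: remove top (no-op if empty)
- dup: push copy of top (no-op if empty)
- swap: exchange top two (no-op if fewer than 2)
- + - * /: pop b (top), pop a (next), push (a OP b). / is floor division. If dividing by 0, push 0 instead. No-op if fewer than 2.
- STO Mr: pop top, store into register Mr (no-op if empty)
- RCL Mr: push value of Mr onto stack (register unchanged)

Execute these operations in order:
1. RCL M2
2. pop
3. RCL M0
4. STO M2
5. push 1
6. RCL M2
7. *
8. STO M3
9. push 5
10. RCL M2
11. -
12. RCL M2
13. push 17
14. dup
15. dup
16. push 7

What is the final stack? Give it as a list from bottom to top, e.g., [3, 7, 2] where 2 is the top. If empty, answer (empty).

Answer: [5, 0, 17, 17, 17, 7]

Derivation:
After op 1 (RCL M2): stack=[0] mem=[0,0,0,0]
After op 2 (pop): stack=[empty] mem=[0,0,0,0]
After op 3 (RCL M0): stack=[0] mem=[0,0,0,0]
After op 4 (STO M2): stack=[empty] mem=[0,0,0,0]
After op 5 (push 1): stack=[1] mem=[0,0,0,0]
After op 6 (RCL M2): stack=[1,0] mem=[0,0,0,0]
After op 7 (*): stack=[0] mem=[0,0,0,0]
After op 8 (STO M3): stack=[empty] mem=[0,0,0,0]
After op 9 (push 5): stack=[5] mem=[0,0,0,0]
After op 10 (RCL M2): stack=[5,0] mem=[0,0,0,0]
After op 11 (-): stack=[5] mem=[0,0,0,0]
After op 12 (RCL M2): stack=[5,0] mem=[0,0,0,0]
After op 13 (push 17): stack=[5,0,17] mem=[0,0,0,0]
After op 14 (dup): stack=[5,0,17,17] mem=[0,0,0,0]
After op 15 (dup): stack=[5,0,17,17,17] mem=[0,0,0,0]
After op 16 (push 7): stack=[5,0,17,17,17,7] mem=[0,0,0,0]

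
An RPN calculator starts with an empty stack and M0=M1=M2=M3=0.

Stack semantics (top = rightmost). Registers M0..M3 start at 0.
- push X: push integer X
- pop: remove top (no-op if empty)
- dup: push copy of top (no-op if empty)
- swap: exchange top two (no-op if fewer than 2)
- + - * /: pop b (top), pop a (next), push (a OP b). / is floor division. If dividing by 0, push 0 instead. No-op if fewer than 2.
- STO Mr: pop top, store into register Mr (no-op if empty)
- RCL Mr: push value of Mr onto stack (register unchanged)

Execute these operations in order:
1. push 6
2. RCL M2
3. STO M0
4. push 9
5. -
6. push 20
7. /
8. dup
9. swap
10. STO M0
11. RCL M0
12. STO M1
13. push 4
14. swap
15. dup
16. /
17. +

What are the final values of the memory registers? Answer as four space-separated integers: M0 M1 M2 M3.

Answer: -1 -1 0 0

Derivation:
After op 1 (push 6): stack=[6] mem=[0,0,0,0]
After op 2 (RCL M2): stack=[6,0] mem=[0,0,0,0]
After op 3 (STO M0): stack=[6] mem=[0,0,0,0]
After op 4 (push 9): stack=[6,9] mem=[0,0,0,0]
After op 5 (-): stack=[-3] mem=[0,0,0,0]
After op 6 (push 20): stack=[-3,20] mem=[0,0,0,0]
After op 7 (/): stack=[-1] mem=[0,0,0,0]
After op 8 (dup): stack=[-1,-1] mem=[0,0,0,0]
After op 9 (swap): stack=[-1,-1] mem=[0,0,0,0]
After op 10 (STO M0): stack=[-1] mem=[-1,0,0,0]
After op 11 (RCL M0): stack=[-1,-1] mem=[-1,0,0,0]
After op 12 (STO M1): stack=[-1] mem=[-1,-1,0,0]
After op 13 (push 4): stack=[-1,4] mem=[-1,-1,0,0]
After op 14 (swap): stack=[4,-1] mem=[-1,-1,0,0]
After op 15 (dup): stack=[4,-1,-1] mem=[-1,-1,0,0]
After op 16 (/): stack=[4,1] mem=[-1,-1,0,0]
After op 17 (+): stack=[5] mem=[-1,-1,0,0]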